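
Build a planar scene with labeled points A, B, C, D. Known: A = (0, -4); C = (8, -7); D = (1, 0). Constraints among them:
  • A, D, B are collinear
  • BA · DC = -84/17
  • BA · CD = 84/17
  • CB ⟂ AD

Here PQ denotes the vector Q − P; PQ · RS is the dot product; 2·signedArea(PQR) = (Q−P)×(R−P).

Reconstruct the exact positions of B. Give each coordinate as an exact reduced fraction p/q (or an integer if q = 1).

1. B_x = -4/17  [A, D, B are collinear ∩ CB ⟂ AD]
2. B_y = -84/17  [A, D, B are collinear ∩ CB ⟂ AD]
   → B = (-4/17, -84/17)

B = (-4/17, -84/17)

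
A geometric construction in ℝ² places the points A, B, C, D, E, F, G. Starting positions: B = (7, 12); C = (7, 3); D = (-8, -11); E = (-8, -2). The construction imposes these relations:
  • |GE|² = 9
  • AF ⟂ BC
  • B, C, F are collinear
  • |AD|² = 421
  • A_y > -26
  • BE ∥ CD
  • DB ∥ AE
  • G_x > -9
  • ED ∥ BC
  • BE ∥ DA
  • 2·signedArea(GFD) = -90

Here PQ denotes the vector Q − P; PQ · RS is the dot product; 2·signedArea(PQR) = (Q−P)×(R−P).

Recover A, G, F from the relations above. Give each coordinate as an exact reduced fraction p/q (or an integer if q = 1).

A = (-23, -25)
F = (7, -25)
G = (-8, -5)

1. A_x = -23  [DB ∥ AE ∩ BE ∥ DA]
2. A_y = -25  [DB ∥ AE ∩ BE ∥ DA]
   → A = (-23, -25)
3. F_x = 7  [B, C, F are collinear ∩ AF ⟂ BC]
4. F_y = -25  [B, C, F are collinear ∩ AF ⟂ BC]
   → F = (7, -25)
5. G_x = -8  [line -14·x + -15·y + -187 = 0 ∩ |GE|² = 9]
6. G_y = -5  [line -14·x + -15·y + -187 = 0 ∩ |GE|² = 9]
   → G = (-8, -5)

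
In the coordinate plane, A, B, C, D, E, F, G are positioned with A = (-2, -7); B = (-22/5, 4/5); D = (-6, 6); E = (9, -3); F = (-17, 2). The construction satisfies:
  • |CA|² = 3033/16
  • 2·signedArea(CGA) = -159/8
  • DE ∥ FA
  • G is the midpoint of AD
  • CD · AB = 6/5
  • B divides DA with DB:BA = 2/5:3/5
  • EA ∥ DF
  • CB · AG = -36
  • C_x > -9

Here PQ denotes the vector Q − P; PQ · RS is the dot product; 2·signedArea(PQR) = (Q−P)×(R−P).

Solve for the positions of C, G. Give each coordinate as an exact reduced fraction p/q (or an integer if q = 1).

C = (-35/4, 5)
G = (-4, -1/2)

1. G_x = -4  [G is the midpoint of AD]
2. G_y = -1/2  [G is the midpoint of AD]
   → G = (-4, -1/2)
3. C_x = -35/4  [CD · AB = 6/5 ∩ 2·signedArea(CGA) = -159/8]
4. C_y = 5  [CD · AB = 6/5 ∩ 2·signedArea(CGA) = -159/8]
   → C = (-35/4, 5)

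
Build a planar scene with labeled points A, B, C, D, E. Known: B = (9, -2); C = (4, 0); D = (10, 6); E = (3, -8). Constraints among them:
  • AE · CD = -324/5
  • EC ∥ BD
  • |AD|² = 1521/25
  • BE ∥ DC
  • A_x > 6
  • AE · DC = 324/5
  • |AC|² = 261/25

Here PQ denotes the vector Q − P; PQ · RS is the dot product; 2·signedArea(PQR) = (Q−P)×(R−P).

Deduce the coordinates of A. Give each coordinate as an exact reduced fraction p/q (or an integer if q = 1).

1. A_x = 7  [line -6·x + -6·y + 174/5 = 0 ∩ |AC|² = 261/25]
2. A_y = -6/5  [line -6·x + -6·y + 174/5 = 0 ∩ |AC|² = 261/25]
   → A = (7, -6/5)

A = (7, -6/5)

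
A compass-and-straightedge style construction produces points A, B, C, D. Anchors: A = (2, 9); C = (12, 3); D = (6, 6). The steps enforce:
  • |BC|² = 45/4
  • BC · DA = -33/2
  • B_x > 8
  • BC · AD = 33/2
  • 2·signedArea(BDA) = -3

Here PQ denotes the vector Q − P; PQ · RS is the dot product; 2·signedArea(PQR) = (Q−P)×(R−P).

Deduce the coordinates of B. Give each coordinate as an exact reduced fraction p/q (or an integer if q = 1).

1. B_x = 9  [2·signedArea(BDA) = -3 ∩ BC · DA = -33/2]
2. B_y = 9/2  [2·signedArea(BDA) = -3 ∩ BC · DA = -33/2]
   → B = (9, 9/2)

B = (9, 9/2)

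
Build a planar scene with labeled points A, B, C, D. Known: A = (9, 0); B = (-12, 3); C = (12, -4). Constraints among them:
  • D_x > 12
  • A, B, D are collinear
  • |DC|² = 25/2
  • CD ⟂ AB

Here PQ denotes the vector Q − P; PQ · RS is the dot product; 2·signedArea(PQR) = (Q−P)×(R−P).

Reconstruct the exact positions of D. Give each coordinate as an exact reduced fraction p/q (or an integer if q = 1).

1. D_x = 25/2  [A, B, D are collinear ∩ CD ⟂ AB]
2. D_y = -1/2  [A, B, D are collinear ∩ CD ⟂ AB]
   → D = (25/2, -1/2)

D = (25/2, -1/2)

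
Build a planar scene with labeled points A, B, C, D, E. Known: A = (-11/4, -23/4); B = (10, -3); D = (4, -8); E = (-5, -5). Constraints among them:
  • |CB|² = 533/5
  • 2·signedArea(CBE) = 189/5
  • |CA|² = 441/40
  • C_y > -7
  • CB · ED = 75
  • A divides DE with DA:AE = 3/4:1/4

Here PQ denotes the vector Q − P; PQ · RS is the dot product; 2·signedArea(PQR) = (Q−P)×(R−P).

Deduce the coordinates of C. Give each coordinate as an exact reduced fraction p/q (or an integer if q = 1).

1. C_x = 2/5  [CB · ED = 75 ∩ 2·signedArea(CBE) = 189/5]
2. C_y = -34/5  [CB · ED = 75 ∩ 2·signedArea(CBE) = 189/5]
   → C = (2/5, -34/5)

C = (2/5, -34/5)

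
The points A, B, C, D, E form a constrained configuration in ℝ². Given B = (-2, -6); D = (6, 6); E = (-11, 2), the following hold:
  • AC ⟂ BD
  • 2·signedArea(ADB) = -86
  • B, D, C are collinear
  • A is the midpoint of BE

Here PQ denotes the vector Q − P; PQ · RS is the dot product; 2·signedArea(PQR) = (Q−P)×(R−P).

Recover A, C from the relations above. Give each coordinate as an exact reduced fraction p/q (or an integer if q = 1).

A = (-13/2, -2)
C = (-20/13, -69/13)

1. A_x = -13/2  [A is the midpoint of BE]
2. A_y = -2  [A is the midpoint of BE]
   → A = (-13/2, -2)
3. C_x = -20/13  [B, D, C are collinear ∩ AC ⟂ BD]
4. C_y = -69/13  [B, D, C are collinear ∩ AC ⟂ BD]
   → C = (-20/13, -69/13)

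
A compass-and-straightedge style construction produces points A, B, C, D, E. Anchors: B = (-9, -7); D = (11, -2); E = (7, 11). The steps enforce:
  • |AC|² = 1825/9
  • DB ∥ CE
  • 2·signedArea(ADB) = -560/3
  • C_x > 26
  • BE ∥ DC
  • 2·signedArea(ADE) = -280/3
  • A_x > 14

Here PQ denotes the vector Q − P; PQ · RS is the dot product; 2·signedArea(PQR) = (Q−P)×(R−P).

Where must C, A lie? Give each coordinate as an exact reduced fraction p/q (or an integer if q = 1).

1. C_x = 27  [DB ∥ CE ∩ BE ∥ DC]
2. C_y = 16  [DB ∥ CE ∩ BE ∥ DC]
   → C = (27, 16)
3. A_x = 15  [2·signedArea(ADE) = -280/3 ∩ 2·signedArea(ADB) = -560/3]
4. A_y = 25/3  [2·signedArea(ADE) = -280/3 ∩ 2·signedArea(ADB) = -560/3]
   → A = (15, 25/3)

A = (15, 25/3)
C = (27, 16)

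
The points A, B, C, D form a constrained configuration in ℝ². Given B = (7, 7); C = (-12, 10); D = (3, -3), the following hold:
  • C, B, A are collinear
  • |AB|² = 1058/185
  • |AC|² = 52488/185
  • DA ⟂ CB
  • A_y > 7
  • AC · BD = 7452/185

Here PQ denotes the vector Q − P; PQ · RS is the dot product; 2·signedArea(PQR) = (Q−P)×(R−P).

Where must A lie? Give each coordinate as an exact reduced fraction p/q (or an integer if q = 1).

A = (858/185, 1364/185)

1. A_x = 858/185  [C, B, A are collinear ∩ DA ⟂ CB]
2. A_y = 1364/185  [C, B, A are collinear ∩ DA ⟂ CB]
   → A = (858/185, 1364/185)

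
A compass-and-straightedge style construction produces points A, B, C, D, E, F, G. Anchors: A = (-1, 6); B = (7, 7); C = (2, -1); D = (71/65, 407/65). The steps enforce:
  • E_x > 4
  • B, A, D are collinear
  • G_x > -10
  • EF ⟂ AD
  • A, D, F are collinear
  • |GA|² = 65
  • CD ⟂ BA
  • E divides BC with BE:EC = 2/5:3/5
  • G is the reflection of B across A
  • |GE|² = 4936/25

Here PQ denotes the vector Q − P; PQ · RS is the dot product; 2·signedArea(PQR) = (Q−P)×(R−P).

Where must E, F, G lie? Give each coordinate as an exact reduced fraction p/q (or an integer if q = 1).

1. E_x = 5  [E divides BC with BE:EC = 2/5:3/5]
2. E_y = 19/5  [E divides BC with BE:EC = 2/5:3/5]
   → E = (5, 19/5)
3. F_x = 1507/325  [A, D, F are collinear ∩ EF ⟂ AD]
4. F_y = 2179/325  [A, D, F are collinear ∩ EF ⟂ AD]
   → F = (1507/325, 2179/325)
5. G_x = -9  [G is the reflection of B across A]
6. G_y = 5  [G is the reflection of B across A]
   → G = (-9, 5)

E = (5, 19/5)
F = (1507/325, 2179/325)
G = (-9, 5)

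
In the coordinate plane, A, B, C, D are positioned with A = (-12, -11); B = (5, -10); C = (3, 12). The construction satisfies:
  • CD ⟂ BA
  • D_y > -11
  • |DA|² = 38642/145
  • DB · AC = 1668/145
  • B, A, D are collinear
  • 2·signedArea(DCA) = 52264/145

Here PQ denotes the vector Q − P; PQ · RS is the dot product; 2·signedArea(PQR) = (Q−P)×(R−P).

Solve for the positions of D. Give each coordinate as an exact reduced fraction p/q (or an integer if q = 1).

D = (623/145, -1456/145)

1. D_x = 623/145  [B, A, D are collinear ∩ CD ⟂ BA]
2. D_y = -1456/145  [B, A, D are collinear ∩ CD ⟂ BA]
   → D = (623/145, -1456/145)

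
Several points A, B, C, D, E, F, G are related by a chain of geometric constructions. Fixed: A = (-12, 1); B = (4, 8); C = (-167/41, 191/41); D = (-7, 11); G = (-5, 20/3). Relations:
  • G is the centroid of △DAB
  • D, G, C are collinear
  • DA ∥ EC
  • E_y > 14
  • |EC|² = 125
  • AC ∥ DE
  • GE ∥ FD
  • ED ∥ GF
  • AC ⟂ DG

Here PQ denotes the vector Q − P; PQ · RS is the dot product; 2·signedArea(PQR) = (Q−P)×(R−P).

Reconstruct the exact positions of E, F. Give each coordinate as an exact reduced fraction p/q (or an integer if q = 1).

1. E_x = 38/41  [DA ∥ EC ∩ AC ∥ DE]
2. E_y = 601/41  [DA ∥ EC ∩ AC ∥ DE]
   → E = (38/41, 601/41)
3. F_x = -530/41  [GE ∥ FD ∩ ED ∥ GF]
4. F_y = 370/123  [GE ∥ FD ∩ ED ∥ GF]
   → F = (-530/41, 370/123)

E = (38/41, 601/41)
F = (-530/41, 370/123)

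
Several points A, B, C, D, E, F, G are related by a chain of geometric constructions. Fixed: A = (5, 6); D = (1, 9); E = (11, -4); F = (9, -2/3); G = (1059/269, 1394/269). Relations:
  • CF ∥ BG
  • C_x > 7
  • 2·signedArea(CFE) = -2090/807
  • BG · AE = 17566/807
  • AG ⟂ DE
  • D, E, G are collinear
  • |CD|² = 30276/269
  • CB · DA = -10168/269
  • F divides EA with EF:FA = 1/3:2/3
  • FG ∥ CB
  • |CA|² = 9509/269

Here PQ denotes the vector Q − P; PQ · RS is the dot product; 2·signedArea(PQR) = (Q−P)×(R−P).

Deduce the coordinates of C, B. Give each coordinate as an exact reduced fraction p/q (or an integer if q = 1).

1. C_x = 2009/269  [line 10/3·x + 2·y + -21044/807 = 0 ∩ |CD|² = 30276/269]
2. C_y = 159/269  [line 10/3·x + 2·y + -21044/807 = 0 ∩ |CD|² = 30276/269]
   → C = (2009/269, 159/269)
3. B_x = 647/269  [CB · DA = -10168/269 ∩ CF ∥ BG]
4. B_y = 5197/807  [CB · DA = -10168/269 ∩ CF ∥ BG]
   → B = (647/269, 5197/807)

B = (647/269, 5197/807)
C = (2009/269, 159/269)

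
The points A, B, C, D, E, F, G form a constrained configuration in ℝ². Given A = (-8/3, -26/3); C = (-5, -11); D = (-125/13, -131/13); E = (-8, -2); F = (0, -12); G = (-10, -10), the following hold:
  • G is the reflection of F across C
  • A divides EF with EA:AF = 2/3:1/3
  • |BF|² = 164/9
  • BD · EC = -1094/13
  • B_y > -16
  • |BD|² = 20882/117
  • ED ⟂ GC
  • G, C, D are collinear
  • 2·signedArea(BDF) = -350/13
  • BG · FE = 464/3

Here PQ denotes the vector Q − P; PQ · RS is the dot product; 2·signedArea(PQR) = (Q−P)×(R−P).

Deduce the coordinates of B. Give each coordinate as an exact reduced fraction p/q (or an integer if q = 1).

1. B_x = 8/3  [BD · EC = -1094/13 ∩ 2·signedArea(BDF) = -350/13]
2. B_y = -46/3  [BD · EC = -1094/13 ∩ 2·signedArea(BDF) = -350/13]
   → B = (8/3, -46/3)

B = (8/3, -46/3)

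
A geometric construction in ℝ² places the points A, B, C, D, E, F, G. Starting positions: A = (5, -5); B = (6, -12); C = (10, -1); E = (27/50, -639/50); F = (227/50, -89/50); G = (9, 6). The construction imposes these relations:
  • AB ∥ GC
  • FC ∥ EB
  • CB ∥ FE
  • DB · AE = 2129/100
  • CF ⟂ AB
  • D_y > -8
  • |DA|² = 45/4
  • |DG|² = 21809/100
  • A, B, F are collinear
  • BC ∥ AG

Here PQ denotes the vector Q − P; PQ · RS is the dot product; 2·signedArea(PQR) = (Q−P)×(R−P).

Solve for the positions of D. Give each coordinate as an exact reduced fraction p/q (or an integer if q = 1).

1. D_x = 127/50  [line 223/50·x + 389/50·y + 4531/100 = 0 ∩ |DA|² = 45/4]
2. D_y = -182/25  [line 223/50·x + 389/50·y + 4531/100 = 0 ∩ |DA|² = 45/4]
   → D = (127/50, -182/25)

D = (127/50, -182/25)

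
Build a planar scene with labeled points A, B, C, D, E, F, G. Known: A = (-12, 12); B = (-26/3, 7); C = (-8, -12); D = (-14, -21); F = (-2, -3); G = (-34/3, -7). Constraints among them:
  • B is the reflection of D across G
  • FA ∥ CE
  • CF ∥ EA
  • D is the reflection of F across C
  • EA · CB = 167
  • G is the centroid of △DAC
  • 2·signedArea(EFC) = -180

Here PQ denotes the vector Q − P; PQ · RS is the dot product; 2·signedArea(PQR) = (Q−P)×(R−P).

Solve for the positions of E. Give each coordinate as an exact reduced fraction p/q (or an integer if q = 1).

1. E_x = -18  [CF ∥ EA ∩ FA ∥ CE]
2. E_y = 3  [CF ∥ EA ∩ FA ∥ CE]
   → E = (-18, 3)

E = (-18, 3)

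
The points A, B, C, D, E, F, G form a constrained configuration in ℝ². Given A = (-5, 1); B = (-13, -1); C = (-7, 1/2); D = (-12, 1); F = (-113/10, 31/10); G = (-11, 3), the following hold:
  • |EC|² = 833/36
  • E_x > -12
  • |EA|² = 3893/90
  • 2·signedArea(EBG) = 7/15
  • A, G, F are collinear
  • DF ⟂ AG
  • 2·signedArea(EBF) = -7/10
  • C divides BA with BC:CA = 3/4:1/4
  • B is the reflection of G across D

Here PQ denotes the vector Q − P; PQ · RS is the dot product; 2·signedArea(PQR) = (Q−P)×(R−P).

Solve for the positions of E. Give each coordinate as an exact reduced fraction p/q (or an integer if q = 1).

1. E_x = -343/30  [2·signedArea(EBG) = 7/15 ∩ 2·signedArea(EBF) = -7/10]
2. E_y = 71/30  [2·signedArea(EBG) = 7/15 ∩ 2·signedArea(EBF) = -7/10]
   → E = (-343/30, 71/30)

E = (-343/30, 71/30)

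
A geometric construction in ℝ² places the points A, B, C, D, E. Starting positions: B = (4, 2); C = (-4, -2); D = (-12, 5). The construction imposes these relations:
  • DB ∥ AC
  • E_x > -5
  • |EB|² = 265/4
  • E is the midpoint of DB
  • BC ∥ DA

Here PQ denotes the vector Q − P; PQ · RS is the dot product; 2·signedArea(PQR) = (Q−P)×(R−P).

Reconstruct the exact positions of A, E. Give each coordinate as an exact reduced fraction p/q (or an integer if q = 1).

1. A_x = -20  [DB ∥ AC ∩ BC ∥ DA]
2. A_y = 1  [DB ∥ AC ∩ BC ∥ DA]
   → A = (-20, 1)
3. E_x = -4  [E is the midpoint of DB]
4. E_y = 7/2  [E is the midpoint of DB]
   → E = (-4, 7/2)

A = (-20, 1)
E = (-4, 7/2)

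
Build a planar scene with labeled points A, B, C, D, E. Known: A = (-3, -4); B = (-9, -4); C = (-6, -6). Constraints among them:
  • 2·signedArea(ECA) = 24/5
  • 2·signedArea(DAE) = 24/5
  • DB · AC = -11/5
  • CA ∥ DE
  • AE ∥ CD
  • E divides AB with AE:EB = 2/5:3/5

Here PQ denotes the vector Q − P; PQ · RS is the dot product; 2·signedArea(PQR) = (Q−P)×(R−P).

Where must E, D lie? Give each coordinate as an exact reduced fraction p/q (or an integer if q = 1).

D = (-42/5, -6)
E = (-27/5, -4)

1. E_x = -27/5  [E divides AB with AE:EB = 2/5:3/5]
2. E_y = -4  [E divides AB with AE:EB = 2/5:3/5]
   → E = (-27/5, -4)
3. D_x = -42/5  [CA ∥ DE ∩ AE ∥ CD]
4. D_y = -6  [CA ∥ DE ∩ AE ∥ CD]
   → D = (-42/5, -6)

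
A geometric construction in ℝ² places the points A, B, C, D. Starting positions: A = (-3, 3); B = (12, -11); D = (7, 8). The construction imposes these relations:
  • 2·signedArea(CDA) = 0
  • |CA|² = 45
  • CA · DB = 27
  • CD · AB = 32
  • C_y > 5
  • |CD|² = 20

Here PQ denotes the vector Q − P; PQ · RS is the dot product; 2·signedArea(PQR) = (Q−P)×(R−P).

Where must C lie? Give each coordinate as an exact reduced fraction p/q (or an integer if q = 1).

1. C_x = 3  [2·signedArea(CDA) = 0 ∩ CD · AB = 32]
2. C_y = 6  [2·signedArea(CDA) = 0 ∩ CD · AB = 32]
   → C = (3, 6)

C = (3, 6)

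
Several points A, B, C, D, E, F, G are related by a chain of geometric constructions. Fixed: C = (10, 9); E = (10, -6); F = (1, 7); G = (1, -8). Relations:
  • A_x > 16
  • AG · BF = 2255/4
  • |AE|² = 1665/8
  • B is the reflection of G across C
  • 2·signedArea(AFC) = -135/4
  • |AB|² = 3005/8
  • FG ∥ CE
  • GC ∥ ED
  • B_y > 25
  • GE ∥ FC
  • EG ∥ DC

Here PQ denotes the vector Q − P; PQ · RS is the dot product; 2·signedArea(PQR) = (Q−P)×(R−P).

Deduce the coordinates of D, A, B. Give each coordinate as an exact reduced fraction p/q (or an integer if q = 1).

1. D_x = 19  [EG ∥ DC ∩ GC ∥ ED]
2. D_y = 11  [EG ∥ DC ∩ GC ∥ ED]
   → D = (19, 11)
3. A_x = 67/4  [line -2·x + 9·y + -109/4 = 0 ∩ |AE|² = 1665/8]
4. A_y = 27/4  [line -2·x + 9·y + -109/4 = 0 ∩ |AE|² = 1665/8]
   → A = (67/4, 27/4)
5. B_x = 19  [B is the reflection of G across C]
6. B_y = 26  [B is the reflection of G across C]
   → B = (19, 26)

A = (67/4, 27/4)
B = (19, 26)
D = (19, 11)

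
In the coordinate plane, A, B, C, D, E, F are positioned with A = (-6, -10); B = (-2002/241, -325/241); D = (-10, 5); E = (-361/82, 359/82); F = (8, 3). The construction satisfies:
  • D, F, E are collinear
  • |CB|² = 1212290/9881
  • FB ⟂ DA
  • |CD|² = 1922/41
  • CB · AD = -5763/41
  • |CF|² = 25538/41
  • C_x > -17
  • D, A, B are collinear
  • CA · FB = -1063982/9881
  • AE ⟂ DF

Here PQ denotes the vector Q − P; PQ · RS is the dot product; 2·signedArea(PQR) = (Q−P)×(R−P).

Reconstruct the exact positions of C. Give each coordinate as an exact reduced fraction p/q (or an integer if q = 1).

1. C_x = -689/41  [CA · FB = -1063982/9881 ∩ CB · AD = -5763/41]
2. C_y = 236/41  [CA · FB = -1063982/9881 ∩ CB · AD = -5763/41]
   → C = (-689/41, 236/41)

C = (-689/41, 236/41)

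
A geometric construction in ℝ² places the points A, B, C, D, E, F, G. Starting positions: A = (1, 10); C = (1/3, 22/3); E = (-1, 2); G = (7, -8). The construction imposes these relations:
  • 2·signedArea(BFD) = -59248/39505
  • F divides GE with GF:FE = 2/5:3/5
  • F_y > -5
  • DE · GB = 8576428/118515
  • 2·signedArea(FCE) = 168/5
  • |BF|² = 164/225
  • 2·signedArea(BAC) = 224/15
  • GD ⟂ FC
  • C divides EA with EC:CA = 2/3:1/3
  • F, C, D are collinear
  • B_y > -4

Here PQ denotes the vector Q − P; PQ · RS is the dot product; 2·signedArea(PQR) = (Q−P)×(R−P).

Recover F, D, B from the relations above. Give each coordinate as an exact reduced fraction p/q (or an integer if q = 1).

B = (49/15, -10/3)
D = (41027/7901, -67576/7901)
F = (19/5, -4)

1. F_x = 19/5  [F divides GE with GF:FE = 2/5:3/5]
2. F_y = -4  [F divides GE with GF:FE = 2/5:3/5]
   → F = (19/5, -4)
3. D_x = 41027/7901  [F, C, D are collinear ∩ GD ⟂ FC]
4. D_y = -67576/7901  [F, C, D are collinear ∩ GD ⟂ FC]
   → D = (41027/7901, -67576/7901)
5. B_x = 49/15  [2·signedArea(BFD) = -59248/39505 ∩ DE · GB = 8576428/118515]
6. B_y = -10/3  [2·signedArea(BFD) = -59248/39505 ∩ DE · GB = 8576428/118515]
   → B = (49/15, -10/3)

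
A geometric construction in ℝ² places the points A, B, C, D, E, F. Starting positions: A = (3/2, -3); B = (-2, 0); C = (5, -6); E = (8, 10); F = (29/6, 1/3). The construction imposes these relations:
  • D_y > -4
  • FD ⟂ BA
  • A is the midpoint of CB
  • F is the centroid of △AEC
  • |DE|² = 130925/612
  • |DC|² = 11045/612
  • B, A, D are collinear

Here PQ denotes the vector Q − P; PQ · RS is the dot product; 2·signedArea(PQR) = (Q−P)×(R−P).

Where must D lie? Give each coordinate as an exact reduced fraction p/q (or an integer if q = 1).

D = (181/102, -55/17)

1. D_x = 181/102  [B, A, D are collinear ∩ FD ⟂ BA]
2. D_y = -55/17  [B, A, D are collinear ∩ FD ⟂ BA]
   → D = (181/102, -55/17)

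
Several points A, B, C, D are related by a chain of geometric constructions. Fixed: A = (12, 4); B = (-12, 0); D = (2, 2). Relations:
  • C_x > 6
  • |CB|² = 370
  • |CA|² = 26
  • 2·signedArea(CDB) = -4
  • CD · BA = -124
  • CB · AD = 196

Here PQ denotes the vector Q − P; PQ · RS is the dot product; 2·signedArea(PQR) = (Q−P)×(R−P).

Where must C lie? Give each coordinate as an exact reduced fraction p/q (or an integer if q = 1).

C = (7, 3)

1. C_x = 7  [CD · BA = -124 ∩ CB · AD = 196]
2. C_y = 3  [CD · BA = -124 ∩ CB · AD = 196]
   → C = (7, 3)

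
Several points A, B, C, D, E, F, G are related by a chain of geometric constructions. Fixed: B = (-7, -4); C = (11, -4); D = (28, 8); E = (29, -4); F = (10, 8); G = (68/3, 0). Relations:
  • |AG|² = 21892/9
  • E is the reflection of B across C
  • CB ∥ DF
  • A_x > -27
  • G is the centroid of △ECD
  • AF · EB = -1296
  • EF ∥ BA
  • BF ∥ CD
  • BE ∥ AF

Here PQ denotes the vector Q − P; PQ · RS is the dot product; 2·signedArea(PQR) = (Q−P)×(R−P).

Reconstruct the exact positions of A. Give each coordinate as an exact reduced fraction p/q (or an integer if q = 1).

1. A_x = -26  [BE ∥ AF ∩ EF ∥ BA]
2. A_y = 8  [BE ∥ AF ∩ EF ∥ BA]
   → A = (-26, 8)

A = (-26, 8)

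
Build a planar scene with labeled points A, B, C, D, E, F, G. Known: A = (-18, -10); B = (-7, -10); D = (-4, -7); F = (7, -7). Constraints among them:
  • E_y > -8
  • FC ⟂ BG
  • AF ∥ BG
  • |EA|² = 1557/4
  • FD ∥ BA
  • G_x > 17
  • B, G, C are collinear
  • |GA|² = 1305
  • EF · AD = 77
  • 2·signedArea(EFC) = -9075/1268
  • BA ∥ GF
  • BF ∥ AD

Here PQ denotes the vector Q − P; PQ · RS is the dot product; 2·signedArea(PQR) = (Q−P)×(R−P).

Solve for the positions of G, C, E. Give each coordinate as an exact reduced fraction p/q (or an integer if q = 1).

1. G_x = 18  [BA ∥ GF ∩ AF ∥ BG]
2. G_y = -7  [BA ∥ GF ∩ AF ∥ BG]
   → G = (18, -7)
3. C_x = 4537/634  [B, G, C are collinear ∩ FC ⟂ BG]
4. C_y = -5263/634  [B, G, C are collinear ∩ FC ⟂ BG]
   → C = (4537/634, -5263/634)
5. E_x = 3/2  [EF · AD = 77 ∩ 2·signedArea(EFC) = -9075/1268]
6. E_y = -7  [EF · AD = 77 ∩ 2·signedArea(EFC) = -9075/1268]
   → E = (3/2, -7)

C = (4537/634, -5263/634)
E = (3/2, -7)
G = (18, -7)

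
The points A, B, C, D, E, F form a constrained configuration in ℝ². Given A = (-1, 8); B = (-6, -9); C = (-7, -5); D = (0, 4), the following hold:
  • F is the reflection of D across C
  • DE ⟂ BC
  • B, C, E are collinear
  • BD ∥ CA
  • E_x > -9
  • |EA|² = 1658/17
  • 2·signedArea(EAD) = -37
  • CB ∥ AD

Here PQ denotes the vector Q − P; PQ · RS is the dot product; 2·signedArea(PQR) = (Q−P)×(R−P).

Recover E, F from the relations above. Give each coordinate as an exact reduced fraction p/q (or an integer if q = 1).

1. E_x = -148/17  [B, C, E are collinear ∩ DE ⟂ BC]
2. E_y = 31/17  [B, C, E are collinear ∩ DE ⟂ BC]
   → E = (-148/17, 31/17)
3. F_x = -14  [F is the reflection of D across C]
4. F_y = -14  [F is the reflection of D across C]
   → F = (-14, -14)

E = (-148/17, 31/17)
F = (-14, -14)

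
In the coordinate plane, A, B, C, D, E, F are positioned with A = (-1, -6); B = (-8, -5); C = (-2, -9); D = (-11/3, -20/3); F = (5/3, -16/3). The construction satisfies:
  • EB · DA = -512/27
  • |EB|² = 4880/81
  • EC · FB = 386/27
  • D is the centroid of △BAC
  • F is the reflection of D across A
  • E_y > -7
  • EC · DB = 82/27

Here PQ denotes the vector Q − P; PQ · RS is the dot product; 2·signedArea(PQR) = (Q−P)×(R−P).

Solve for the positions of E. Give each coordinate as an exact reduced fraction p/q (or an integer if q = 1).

E = (-4/9, -61/9)

1. E_x = -4/9  [EC · FB = 386/27 ∩ EB · DA = -512/27]
2. E_y = -61/9  [EC · FB = 386/27 ∩ EB · DA = -512/27]
   → E = (-4/9, -61/9)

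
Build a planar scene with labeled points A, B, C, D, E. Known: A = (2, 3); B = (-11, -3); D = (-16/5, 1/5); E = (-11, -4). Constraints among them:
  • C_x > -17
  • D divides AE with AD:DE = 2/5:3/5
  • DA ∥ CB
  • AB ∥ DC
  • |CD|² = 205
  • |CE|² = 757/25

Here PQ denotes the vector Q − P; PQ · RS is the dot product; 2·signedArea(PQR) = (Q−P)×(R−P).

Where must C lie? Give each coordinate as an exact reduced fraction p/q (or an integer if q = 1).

1. C_x = -81/5  [DA ∥ CB ∩ AB ∥ DC]
2. C_y = -29/5  [DA ∥ CB ∩ AB ∥ DC]
   → C = (-81/5, -29/5)

C = (-81/5, -29/5)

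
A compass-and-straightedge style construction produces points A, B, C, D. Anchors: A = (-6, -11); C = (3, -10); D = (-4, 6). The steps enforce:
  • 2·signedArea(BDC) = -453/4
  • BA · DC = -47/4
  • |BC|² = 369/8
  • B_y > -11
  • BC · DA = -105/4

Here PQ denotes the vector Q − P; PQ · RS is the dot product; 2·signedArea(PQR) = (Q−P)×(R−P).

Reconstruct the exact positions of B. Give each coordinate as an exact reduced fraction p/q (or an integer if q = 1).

B = (-15/4, -43/4)

1. B_x = -15/4  [2·signedArea(BDC) = -453/4 ∩ BC · DA = -105/4]
2. B_y = -43/4  [2·signedArea(BDC) = -453/4 ∩ BC · DA = -105/4]
   → B = (-15/4, -43/4)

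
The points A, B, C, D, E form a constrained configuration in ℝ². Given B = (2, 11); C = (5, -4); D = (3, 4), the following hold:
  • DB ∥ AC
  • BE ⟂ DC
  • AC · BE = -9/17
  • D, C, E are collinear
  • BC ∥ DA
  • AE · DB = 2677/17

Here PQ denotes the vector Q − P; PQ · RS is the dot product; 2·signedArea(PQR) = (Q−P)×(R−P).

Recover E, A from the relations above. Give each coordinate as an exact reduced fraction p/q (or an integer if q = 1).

A = (6, -11)
E = (22/17, 184/17)

1. E_x = 22/17  [D, C, E are collinear ∩ BE ⟂ DC]
2. E_y = 184/17  [D, C, E are collinear ∩ BE ⟂ DC]
   → E = (22/17, 184/17)
3. A_x = 6  [DB ∥ AC ∩ BC ∥ DA]
4. A_y = -11  [DB ∥ AC ∩ BC ∥ DA]
   → A = (6, -11)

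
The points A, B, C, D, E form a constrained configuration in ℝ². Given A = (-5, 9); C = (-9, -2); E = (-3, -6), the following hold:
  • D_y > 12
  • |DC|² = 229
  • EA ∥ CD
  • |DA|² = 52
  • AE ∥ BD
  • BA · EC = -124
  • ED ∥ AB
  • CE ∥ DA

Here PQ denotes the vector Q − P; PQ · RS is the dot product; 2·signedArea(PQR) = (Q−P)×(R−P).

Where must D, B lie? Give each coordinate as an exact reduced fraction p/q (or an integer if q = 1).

B = (-13, 28)
D = (-11, 13)

1. D_x = -11  [CE ∥ DA ∩ EA ∥ CD]
2. D_y = 13  [CE ∥ DA ∩ EA ∥ CD]
   → D = (-11, 13)
3. B_x = -13  [AE ∥ BD ∩ ED ∥ AB]
4. B_y = 28  [AE ∥ BD ∩ ED ∥ AB]
   → B = (-13, 28)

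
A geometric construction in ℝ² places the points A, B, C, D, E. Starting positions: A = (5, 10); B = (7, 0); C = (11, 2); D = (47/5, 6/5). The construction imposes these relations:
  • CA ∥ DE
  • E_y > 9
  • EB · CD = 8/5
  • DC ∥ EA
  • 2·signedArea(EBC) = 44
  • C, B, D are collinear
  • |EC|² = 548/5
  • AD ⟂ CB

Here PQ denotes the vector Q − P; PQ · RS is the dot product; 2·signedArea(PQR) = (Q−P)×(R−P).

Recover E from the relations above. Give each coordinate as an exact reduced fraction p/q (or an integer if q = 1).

E = (17/5, 46/5)

1. E_x = 17/5  [DC ∥ EA ∩ CA ∥ DE]
2. E_y = 46/5  [DC ∥ EA ∩ CA ∥ DE]
   → E = (17/5, 46/5)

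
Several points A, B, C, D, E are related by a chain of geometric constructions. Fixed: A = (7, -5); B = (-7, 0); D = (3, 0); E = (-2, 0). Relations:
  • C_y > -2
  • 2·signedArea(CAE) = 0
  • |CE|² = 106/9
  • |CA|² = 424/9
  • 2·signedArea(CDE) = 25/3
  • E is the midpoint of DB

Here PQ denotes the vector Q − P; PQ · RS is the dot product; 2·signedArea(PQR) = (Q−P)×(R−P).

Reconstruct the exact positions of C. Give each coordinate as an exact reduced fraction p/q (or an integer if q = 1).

1. C_x = 1  [2·signedArea(CAE) = 0 ∩ 2·signedArea(CDE) = 25/3]
2. C_y = -5/3  [2·signedArea(CAE) = 0 ∩ 2·signedArea(CDE) = 25/3]
   → C = (1, -5/3)

C = (1, -5/3)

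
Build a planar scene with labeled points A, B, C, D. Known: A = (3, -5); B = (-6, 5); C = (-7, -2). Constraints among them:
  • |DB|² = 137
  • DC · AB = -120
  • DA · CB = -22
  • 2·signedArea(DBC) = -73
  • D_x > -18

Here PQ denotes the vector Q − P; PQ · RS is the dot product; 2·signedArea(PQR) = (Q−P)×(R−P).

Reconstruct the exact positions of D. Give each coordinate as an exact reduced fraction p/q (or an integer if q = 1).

D = (-17, 1)

1. D_x = -17  [DA · CB = -22 ∩ 2·signedArea(DBC) = -73]
2. D_y = 1  [DA · CB = -22 ∩ 2·signedArea(DBC) = -73]
   → D = (-17, 1)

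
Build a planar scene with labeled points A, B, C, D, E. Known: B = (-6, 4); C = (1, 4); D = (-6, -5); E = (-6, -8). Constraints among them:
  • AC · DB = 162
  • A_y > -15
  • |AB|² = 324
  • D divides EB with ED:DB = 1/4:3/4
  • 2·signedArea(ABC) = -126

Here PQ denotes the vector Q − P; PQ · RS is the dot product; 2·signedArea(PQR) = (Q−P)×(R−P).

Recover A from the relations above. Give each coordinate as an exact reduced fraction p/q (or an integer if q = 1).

1. A_y = -14  [2·signedArea(ABC) = -126]
2. A_x = -6  [|AB|² = 324]
   → A = (-6, -14)

A = (-6, -14)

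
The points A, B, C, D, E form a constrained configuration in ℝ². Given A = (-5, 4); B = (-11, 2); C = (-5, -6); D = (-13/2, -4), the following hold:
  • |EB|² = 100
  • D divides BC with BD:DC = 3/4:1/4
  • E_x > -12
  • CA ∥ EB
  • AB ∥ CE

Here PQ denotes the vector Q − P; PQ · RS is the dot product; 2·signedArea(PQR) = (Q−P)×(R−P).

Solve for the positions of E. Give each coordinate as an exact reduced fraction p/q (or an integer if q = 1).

1. E_x = -11  [CA ∥ EB ∩ AB ∥ CE]
2. E_y = -8  [CA ∥ EB ∩ AB ∥ CE]
   → E = (-11, -8)

E = (-11, -8)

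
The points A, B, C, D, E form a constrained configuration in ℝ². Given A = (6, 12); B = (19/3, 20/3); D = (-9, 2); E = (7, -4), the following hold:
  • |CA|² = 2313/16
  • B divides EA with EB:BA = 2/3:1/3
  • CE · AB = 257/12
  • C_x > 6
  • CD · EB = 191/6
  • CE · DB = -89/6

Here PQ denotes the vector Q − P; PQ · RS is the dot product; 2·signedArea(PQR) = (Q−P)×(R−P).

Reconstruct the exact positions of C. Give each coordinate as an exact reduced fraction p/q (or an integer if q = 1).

1. C_x = 27/4  [CE · AB = 257/12 ∩ CE · DB = -89/6]
2. C_y = 0  [CE · AB = 257/12 ∩ CE · DB = -89/6]
   → C = (27/4, 0)

C = (27/4, 0)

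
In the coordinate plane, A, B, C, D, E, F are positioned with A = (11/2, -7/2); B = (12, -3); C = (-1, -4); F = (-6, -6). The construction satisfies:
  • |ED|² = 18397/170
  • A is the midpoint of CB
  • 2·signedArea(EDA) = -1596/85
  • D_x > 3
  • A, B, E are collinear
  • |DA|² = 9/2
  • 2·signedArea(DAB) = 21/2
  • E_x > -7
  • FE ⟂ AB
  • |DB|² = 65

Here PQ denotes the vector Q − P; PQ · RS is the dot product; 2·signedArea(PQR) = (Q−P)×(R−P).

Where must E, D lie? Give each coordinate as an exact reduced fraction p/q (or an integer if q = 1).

1. E_x = -1041/170  [A, B, E are collinear ∩ FE ⟂ AB]
2. E_y = -747/170  [A, B, E are collinear ∩ FE ⟂ AB]
   → E = (-1041/170, -747/170)
3. D_x = 4  [line -1/2·x + 13/2·y + 15 = 0 ∩ |ED|² = 18397/170]
4. D_y = -2  [line -1/2·x + 13/2·y + 15 = 0 ∩ |ED|² = 18397/170]
   → D = (4, -2)

D = (4, -2)
E = (-1041/170, -747/170)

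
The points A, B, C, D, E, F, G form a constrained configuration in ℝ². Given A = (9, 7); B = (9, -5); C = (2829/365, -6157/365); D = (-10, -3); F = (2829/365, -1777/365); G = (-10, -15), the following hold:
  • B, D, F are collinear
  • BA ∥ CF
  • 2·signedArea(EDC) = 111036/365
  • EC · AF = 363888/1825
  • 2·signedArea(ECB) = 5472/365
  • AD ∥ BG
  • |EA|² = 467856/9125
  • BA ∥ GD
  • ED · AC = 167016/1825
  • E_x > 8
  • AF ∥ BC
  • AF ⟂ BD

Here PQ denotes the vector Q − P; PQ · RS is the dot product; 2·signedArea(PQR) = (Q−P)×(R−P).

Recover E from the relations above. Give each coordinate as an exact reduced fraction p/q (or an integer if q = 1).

1. E_x = 15057/1825  [ED · AC = 167016/1825 ∩ EC · AF = 363888/1825]
2. E_y = -221/1825  [ED · AC = 167016/1825 ∩ EC · AF = 363888/1825]
   → E = (15057/1825, -221/1825)

E = (15057/1825, -221/1825)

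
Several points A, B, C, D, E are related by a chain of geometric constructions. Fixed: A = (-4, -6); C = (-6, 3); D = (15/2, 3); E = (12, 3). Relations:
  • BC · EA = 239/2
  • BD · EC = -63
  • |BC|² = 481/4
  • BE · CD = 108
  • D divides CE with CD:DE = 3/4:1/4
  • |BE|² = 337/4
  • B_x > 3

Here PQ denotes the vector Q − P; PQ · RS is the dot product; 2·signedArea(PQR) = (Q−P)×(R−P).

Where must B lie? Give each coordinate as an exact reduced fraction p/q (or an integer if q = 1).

B = (4, -3/2)

1. B_x = 4  [BD · EC = -63 ∩ BC · EA = 239/2]
2. B_y = -3/2  [BD · EC = -63 ∩ BC · EA = 239/2]
   → B = (4, -3/2)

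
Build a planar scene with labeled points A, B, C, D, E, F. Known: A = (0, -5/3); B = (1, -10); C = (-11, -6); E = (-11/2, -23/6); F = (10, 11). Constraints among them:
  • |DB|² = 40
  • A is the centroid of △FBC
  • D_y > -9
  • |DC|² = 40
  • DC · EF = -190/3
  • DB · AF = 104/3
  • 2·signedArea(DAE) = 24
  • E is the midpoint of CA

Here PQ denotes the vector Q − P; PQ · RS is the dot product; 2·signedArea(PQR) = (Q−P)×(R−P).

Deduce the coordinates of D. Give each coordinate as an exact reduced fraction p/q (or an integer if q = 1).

D = (-5, -8)

1. D_x = -5  [DC · EF = -190/3 ∩ 2·signedArea(DAE) = 24]
2. D_y = -8  [DC · EF = -190/3 ∩ 2·signedArea(DAE) = 24]
   → D = (-5, -8)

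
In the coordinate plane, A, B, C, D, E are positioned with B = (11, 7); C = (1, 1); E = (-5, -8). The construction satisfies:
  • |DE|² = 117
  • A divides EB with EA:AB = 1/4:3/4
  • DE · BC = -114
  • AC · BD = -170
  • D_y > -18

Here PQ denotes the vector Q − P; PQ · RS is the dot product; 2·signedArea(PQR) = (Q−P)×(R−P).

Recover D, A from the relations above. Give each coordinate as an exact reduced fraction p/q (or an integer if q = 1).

A = (-1, -17/4)
D = (-11, -17)

1. A_x = -1  [A divides EB with EA:AB = 1/4:3/4]
2. A_y = -17/4  [A divides EB with EA:AB = 1/4:3/4]
   → A = (-1, -17/4)
3. D_x = -11  [DE · BC = -114 ∩ AC · BD = -170]
4. D_y = -17  [DE · BC = -114 ∩ AC · BD = -170]
   → D = (-11, -17)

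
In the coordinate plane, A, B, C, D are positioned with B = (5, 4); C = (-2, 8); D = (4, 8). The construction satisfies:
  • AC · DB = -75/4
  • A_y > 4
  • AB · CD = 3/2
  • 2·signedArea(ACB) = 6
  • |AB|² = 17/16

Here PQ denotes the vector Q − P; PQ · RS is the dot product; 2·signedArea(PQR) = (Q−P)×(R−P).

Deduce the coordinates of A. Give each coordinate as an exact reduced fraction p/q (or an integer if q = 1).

1. A_x = 19/4  [AC · DB = -75/4 ∩ AB · CD = 3/2]
2. A_y = 5  [AC · DB = -75/4 ∩ AB · CD = 3/2]
   → A = (19/4, 5)

A = (19/4, 5)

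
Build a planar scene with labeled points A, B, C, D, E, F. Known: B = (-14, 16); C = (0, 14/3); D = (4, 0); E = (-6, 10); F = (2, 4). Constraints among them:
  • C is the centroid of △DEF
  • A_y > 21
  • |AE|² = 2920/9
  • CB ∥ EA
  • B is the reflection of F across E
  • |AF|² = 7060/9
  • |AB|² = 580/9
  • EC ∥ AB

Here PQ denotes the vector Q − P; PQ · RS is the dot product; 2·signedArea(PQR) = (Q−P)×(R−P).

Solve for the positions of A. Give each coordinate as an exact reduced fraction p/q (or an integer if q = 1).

A = (-20, 64/3)

1. A_x = -20  [EC ∥ AB ∩ CB ∥ EA]
2. A_y = 64/3  [EC ∥ AB ∩ CB ∥ EA]
   → A = (-20, 64/3)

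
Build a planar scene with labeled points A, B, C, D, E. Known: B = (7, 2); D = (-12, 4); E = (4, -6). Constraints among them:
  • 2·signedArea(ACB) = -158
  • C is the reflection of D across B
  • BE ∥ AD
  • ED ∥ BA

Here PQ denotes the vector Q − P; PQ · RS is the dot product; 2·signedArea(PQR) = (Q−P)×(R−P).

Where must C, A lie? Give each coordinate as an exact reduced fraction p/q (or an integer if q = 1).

A = (-9, 12)
C = (26, 0)

1. C_x = 26  [C is the reflection of D across B]
2. C_y = 0  [C is the reflection of D across B]
   → C = (26, 0)
3. A_x = -9  [BE ∥ AD ∩ ED ∥ BA]
4. A_y = 12  [BE ∥ AD ∩ ED ∥ BA]
   → A = (-9, 12)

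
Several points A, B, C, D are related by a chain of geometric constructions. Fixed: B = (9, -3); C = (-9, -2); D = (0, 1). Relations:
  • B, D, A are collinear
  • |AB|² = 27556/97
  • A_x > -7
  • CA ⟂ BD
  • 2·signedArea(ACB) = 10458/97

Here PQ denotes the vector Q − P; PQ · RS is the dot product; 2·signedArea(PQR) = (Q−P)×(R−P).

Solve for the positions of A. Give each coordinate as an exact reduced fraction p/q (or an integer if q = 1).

1. A_x = -621/97  [B, D, A are collinear ∩ CA ⟂ BD]
2. A_y = 373/97  [B, D, A are collinear ∩ CA ⟂ BD]
   → A = (-621/97, 373/97)

A = (-621/97, 373/97)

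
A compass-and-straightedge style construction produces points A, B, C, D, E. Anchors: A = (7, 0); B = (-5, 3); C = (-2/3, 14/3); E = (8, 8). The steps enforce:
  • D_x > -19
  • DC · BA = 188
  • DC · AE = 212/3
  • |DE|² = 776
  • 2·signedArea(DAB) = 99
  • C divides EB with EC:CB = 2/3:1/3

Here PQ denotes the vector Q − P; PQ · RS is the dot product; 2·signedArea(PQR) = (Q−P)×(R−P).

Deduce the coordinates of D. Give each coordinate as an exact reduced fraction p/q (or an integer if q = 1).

D = (-18, -2)

1. D_x = -18  [DC · AE = 212/3 ∩ DC · BA = 188]
2. D_y = -2  [DC · AE = 212/3 ∩ DC · BA = 188]
   → D = (-18, -2)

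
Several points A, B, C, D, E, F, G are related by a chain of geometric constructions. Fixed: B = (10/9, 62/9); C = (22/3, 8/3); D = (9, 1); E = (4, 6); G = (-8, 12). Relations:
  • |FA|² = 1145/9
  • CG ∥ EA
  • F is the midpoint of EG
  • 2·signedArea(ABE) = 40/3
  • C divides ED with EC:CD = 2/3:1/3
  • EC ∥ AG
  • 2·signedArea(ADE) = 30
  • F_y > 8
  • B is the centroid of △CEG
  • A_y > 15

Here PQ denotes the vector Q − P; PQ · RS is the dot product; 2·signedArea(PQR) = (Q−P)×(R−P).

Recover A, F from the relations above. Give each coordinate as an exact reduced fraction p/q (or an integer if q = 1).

1. A_x = -34/3  [EC ∥ AG ∩ CG ∥ EA]
2. A_y = 46/3  [EC ∥ AG ∩ CG ∥ EA]
   → A = (-34/3, 46/3)
3. F_x = -2  [F is the midpoint of EG]
4. F_y = 9  [F is the midpoint of EG]
   → F = (-2, 9)

A = (-34/3, 46/3)
F = (-2, 9)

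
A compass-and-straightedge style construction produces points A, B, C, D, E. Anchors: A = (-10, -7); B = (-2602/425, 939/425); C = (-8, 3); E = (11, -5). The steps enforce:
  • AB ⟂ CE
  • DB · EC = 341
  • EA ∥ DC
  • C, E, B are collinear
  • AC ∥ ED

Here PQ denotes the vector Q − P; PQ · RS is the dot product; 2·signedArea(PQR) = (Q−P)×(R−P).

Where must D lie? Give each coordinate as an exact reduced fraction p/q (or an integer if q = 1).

1. D_x = 13  [EA ∥ DC ∩ AC ∥ ED]
2. D_y = 5  [EA ∥ DC ∩ AC ∥ ED]
   → D = (13, 5)

D = (13, 5)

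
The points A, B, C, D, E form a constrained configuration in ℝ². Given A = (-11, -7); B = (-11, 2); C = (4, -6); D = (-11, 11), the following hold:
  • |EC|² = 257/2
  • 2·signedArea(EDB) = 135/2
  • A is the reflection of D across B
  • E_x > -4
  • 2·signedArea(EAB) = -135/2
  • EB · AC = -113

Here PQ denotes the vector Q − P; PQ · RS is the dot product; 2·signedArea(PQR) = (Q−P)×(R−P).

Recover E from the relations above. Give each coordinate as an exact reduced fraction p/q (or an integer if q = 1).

E = (-7/2, 5/2)

1. E_x = -7/2  [2·signedArea(EDB) = 135/2 ∩ EB · AC = -113]
2. E_y = 5/2  [2·signedArea(EDB) = 135/2 ∩ EB · AC = -113]
   → E = (-7/2, 5/2)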